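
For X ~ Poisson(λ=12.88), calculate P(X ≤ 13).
0.586235

We have X ~ Poisson(λ=12.88).

The CDF gives us P(X ≤ k).

Using the CDF:
P(X ≤ 13) = 0.586235

This means there's approximately a 58.6% chance that X is at most 13.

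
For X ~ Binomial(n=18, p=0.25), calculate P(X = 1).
0.033826

We have X ~ Binomial(n=18, p=0.25).

For a Binomial distribution, the PMF gives us the probability of each outcome.

Using the PMF formula:
P(X = 1) = 0.033826

Rounded to 4 decimal places: 0.0338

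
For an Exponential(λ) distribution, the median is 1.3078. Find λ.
λ = 0.5300

For X ~ Exponential(λ), the CDF is F(x) = 1 - e^(-λx).
The median m satisfies F(m) = 0.5:
1 - e^(-λm) = 0.5
e^(-λm) = 0.5
λm = ln(2)
m = ln(2) / λ

Given m = 1.3078:
λ = ln(2) / 1.3078 = 0.693147 / 1.3078 = 0.5300

Verification: ln(2) / 0.5300 = 1.3078 ✓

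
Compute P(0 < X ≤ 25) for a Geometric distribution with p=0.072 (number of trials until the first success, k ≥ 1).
0.845581

We have X ~ Geometric(p=0.072) (number of trials until the first success, k ≥ 1).

To find P(0 < X ≤ 25), we use:
P(0 < X ≤ 25) = P(X ≤ 25) - P(X ≤ 0)
                 = F(25) - F(0)
                 = 0.845581 - 0.000000
                 = 0.845581

So there's approximately a 84.6% chance that X falls in this range.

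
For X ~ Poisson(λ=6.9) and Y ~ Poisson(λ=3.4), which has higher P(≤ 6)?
Y has higher probability (P(Y ≤ 6) = 0.9421 > P(X ≤ 6) = 0.4647)

Compute P(≤ 6) for each distribution:

X ~ Poisson(λ=6.9):
P(X ≤ 6) = 0.4647

Y ~ Poisson(λ=3.4):
P(Y ≤ 6) = 0.9421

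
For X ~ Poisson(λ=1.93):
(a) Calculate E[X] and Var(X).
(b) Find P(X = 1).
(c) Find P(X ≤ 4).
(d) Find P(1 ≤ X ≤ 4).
(a) E[X] = 1.9300, Var(X) = 1.9300
(b) P(X = 1) = 0.280136
(c) P(X ≤ 4) = 0.953442
(d) P(1 ≤ X ≤ 4) = 0.808293

We have X ~ Poisson(λ=1.93).

(a) Moments:
E[X] = 1.9300
Var(X) = 1.9300
σ = √Var(X) = 1.3892

(b) Point probability using PMF:
P(X = 1) = 0.280136

(c) Cumulative probability using CDF:
P(X ≤ 4) = F(4) = 0.953442

(d) Range probability:
P(1 ≤ X ≤ 4) = P(X ≤ 4) - P(X ≤ 0)
                   = F(4) - F(0)
                   = 0.953442 - 0.145148
                   = 0.808293

This means approximately 80.8% of outcomes fall in the interval [1, 4].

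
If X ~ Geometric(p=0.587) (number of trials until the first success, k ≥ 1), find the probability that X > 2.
0.170569

We have X ~ Geometric(p=0.587) (number of trials until the first success, k ≥ 1).

P(X > 2) = 1 - P(X ≤ 2)
                = 1 - F(2)
                = 1 - 0.829431
                = 0.170569

So there's approximately a 17.1% chance that X exceeds 2.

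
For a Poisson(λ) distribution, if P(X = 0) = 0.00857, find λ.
λ = 4.7595

For a Poisson(λ) distribution, the PMF at 0 is:
P(X = 0) = λ^0 e^(-λ) / 0! = e^(-λ)

Given P(X = 0) = 0.00857:
e^(-λ) = 0.00857
-λ = ln(0.00857)
λ = -ln(0.00857) = 4.7595

Verification: e^(-4.7595) = 0.00857 ✓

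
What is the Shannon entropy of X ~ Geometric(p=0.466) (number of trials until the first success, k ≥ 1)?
1.4825 nats

We have X ~ Geometric(p=0.466) (number of trials until the first success, k ≥ 1).

The Shannon entropy measures the uncertainty or information content of the distribution.

For a Geometric distribution with p=0.466 (number of trials until the first success, k ≥ 1):
H(X) = 1.4825 nats

(In bits, this would be 2.1388 bits.)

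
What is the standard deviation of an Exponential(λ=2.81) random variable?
0.3559

We have X ~ Exponential(λ=2.81).

For an Exponential distribution with λ=2.81:
σ = √Var(X) = 0.3559

The standard deviation is the square root of the variance.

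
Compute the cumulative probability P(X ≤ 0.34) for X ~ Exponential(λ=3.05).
0.645483

We have X ~ Exponential(λ=3.05).

The CDF gives us P(X ≤ k).

Using the CDF:
P(X ≤ 0.34) = 0.645483

This means there's approximately a 64.5% chance that X is at most 0.34.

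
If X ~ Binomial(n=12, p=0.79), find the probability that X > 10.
0.247586

We have X ~ Binomial(n=12, p=0.79).

P(X > 10) = 1 - P(X ≤ 10)
                = 1 - F(10)
                = 1 - 0.752414
                = 0.247586

So there's approximately a 24.8% chance that X exceeds 10.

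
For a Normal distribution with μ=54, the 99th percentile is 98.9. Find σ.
σ = 19.3006

For X ~ Normal(μ, σ), the p-th percentile satisfies x = μ + z_p × σ,
where z_p = Φ⁻¹(p) is the standard normal quantile.

Step 1: z_{0.99} = Φ⁻¹(0.99) = 2.3263

Step 2: Solve for σ:
98.9 = 54 + 2.3263 × σ
σ = (98.9 - 54) / 2.3263
σ = 44.90 / 2.3263
σ = 19.3006

Verification: μ + z × σ = 54 + 2.3263 × 19.3006 = 98.90 ✓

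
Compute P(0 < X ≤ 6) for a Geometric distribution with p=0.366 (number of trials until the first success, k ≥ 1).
0.935057

We have X ~ Geometric(p=0.366) (number of trials until the first success, k ≥ 1).

To find P(0 < X ≤ 6), we use:
P(0 < X ≤ 6) = P(X ≤ 6) - P(X ≤ 0)
                 = F(6) - F(0)
                 = 0.935057 - 0.000000
                 = 0.935057

So there's approximately a 93.5% chance that X falls in this range.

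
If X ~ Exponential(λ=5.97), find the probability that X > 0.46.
0.064171

We have X ~ Exponential(λ=5.97).

P(X > 0.46) = 1 - P(X ≤ 0.46)
                = 1 - F(0.46)
                = 1 - 0.935829
                = 0.064171

So there's approximately a 6.4% chance that X exceeds 0.46.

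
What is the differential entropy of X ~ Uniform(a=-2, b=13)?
2.7081 nats

We have X ~ Uniform(a=-2, b=13).

The differential entropy measures the uncertainty or information content of the distribution.

For a Uniform distribution with a=-2, b=13:
h(X) = 2.7081 nats

(In bits, this would be 3.9069 bits.)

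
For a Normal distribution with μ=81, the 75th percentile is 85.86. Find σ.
σ = 7.2054

For X ~ Normal(μ, σ), the p-th percentile satisfies x = μ + z_p × σ,
where z_p = Φ⁻¹(p) is the standard normal quantile.

Step 1: z_{0.75} = Φ⁻¹(0.75) = 0.6745

Step 2: Solve for σ:
85.86 = 81 + 0.6745 × σ
σ = (85.86 - 81) / 0.6745
σ = 4.86 / 0.6745
σ = 7.2054

Verification: μ + z × σ = 81 + 0.6745 × 7.2054 = 85.86 ✓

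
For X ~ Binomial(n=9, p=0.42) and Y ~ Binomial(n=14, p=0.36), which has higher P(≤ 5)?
X has higher probability (P(X ≤ 5) = 0.8767 > P(Y ≤ 5) = 0.6101)

Compute P(≤ 5) for each distribution:

X ~ Binomial(n=9, p=0.42):
P(X ≤ 5) = 0.8767

Y ~ Binomial(n=14, p=0.36):
P(Y ≤ 5) = 0.6101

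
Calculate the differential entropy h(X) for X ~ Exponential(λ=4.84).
-0.5769 nats

We have X ~ Exponential(λ=4.84).

The differential entropy measures the uncertainty or information content of the distribution.

For an Exponential distribution with λ=4.84:
h(X) = -0.5769 nats

(In bits, this would be -0.8323 bits.)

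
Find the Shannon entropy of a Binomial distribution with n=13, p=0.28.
1.8916 nats

We have X ~ Binomial(n=13, p=0.28).

The Shannon entropy measures the uncertainty or information content of the distribution.

For a Binomial distribution with n=13, p=0.28:
H(X) = 1.8916 nats

(In bits, this would be 2.7290 bits.)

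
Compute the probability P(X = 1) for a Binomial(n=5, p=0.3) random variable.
0.360150

We have X ~ Binomial(n=5, p=0.3).

For a Binomial distribution, the PMF gives us the probability of each outcome.

Using the PMF formula:
P(X = 1) = 0.360150

Rounded to 4 decimal places: 0.3601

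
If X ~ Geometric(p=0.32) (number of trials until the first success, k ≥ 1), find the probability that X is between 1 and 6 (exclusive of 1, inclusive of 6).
0.581133

We have X ~ Geometric(p=0.32) (number of trials until the first success, k ≥ 1).

To find P(1 < X ≤ 6), we use:
P(1 < X ≤ 6) = P(X ≤ 6) - P(X ≤ 1)
                 = F(6) - F(1)
                 = 0.901133 - 0.320000
                 = 0.581133

So there's approximately a 58.1% chance that X falls in this range.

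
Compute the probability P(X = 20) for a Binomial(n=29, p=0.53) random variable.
0.034281

We have X ~ Binomial(n=29, p=0.53).

For a Binomial distribution, the PMF gives us the probability of each outcome.

Using the PMF formula:
P(X = 20) = 0.034281

Rounded to 4 decimal places: 0.0343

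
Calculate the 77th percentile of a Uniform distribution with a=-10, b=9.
4.6300

We have X ~ Uniform(a=-10, b=9).

We want to find x such that P(X ≤ x) = 0.77.

This is the 77th percentile, which means 77% of values fall below this point.

Using the inverse CDF (quantile function):
x = F⁻¹(0.77) = 4.6300

Verification: P(X ≤ 4.6300) = 0.77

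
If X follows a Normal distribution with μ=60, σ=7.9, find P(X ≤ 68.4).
0.856175

We have X ~ Normal(μ=60, σ=7.9).

The CDF gives us P(X ≤ k).

Using the CDF:
P(X ≤ 68.4) = 0.856175

This means there's approximately a 85.6% chance that X is at most 68.4.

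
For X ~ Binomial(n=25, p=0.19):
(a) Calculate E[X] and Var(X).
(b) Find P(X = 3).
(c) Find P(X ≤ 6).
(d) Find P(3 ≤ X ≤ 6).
(a) E[X] = 4.7500, Var(X) = 3.8475
(b) P(X = 3) = 0.152989
(c) P(X ≤ 6) = 0.817300
(d) P(3 ≤ X ≤ 6) = 0.696852

We have X ~ Binomial(n=25, p=0.19).

(a) Moments:
E[X] = 4.7500
Var(X) = 3.8475
σ = √Var(X) = 1.9615

(b) Point probability using PMF:
P(X = 3) = 0.152989

(c) Cumulative probability using CDF:
P(X ≤ 6) = F(6) = 0.817300

(d) Range probability:
P(3 ≤ X ≤ 6) = P(X ≤ 6) - P(X ≤ 2)
                   = F(6) - F(2)
                   = 0.817300 - 0.120448
                   = 0.696852

This means approximately 69.7% of outcomes fall in the interval [3, 6].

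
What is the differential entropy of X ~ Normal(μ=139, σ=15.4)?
4.1533 nats

We have X ~ Normal(μ=139, σ=15.4).

The differential entropy measures the uncertainty or information content of the distribution.

For a Normal distribution with μ=139, σ=15.4:
h(X) = 4.1533 nats

(In bits, this would be 5.9920 bits.)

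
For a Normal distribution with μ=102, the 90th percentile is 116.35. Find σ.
σ = 11.1974

For X ~ Normal(μ, σ), the p-th percentile satisfies x = μ + z_p × σ,
where z_p = Φ⁻¹(p) is the standard normal quantile.

Step 1: z_{0.9} = Φ⁻¹(0.9) = 1.2816

Step 2: Solve for σ:
116.35 = 102 + 1.2816 × σ
σ = (116.35 - 102) / 1.2816
σ = 14.35 / 1.2816
σ = 11.1974

Verification: μ + z × σ = 102 + 1.2816 × 11.1974 = 116.35 ✓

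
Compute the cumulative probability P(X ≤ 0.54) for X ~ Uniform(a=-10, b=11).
0.501905

We have X ~ Uniform(a=-10, b=11).

The CDF gives us P(X ≤ k).

Using the CDF:
P(X ≤ 0.54) = 0.501905

This means there's approximately a 50.2% chance that X is at most 0.54.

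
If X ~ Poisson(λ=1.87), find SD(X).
1.3675

We have X ~ Poisson(λ=1.87).

For a Poisson distribution with λ=1.87:
σ = √Var(X) = 1.3675

The standard deviation is the square root of the variance.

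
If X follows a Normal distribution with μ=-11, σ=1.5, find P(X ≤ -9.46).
0.847711

We have X ~ Normal(μ=-11, σ=1.5).

The CDF gives us P(X ≤ k).

Using the CDF:
P(X ≤ -9.46) = 0.847711

This means there's approximately a 84.8% chance that X is at most -9.46.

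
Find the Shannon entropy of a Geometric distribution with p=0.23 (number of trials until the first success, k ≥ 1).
2.3447 nats

We have X ~ Geometric(p=0.23) (number of trials until the first success, k ≥ 1).

The Shannon entropy measures the uncertainty or information content of the distribution.

For a Geometric distribution with p=0.23 (number of trials until the first success, k ≥ 1):
H(X) = 2.3447 nats

(In bits, this would be 3.3827 bits.)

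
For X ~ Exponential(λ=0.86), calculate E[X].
1.1628

We have X ~ Exponential(λ=0.86).

For an Exponential distribution with λ=0.86:
E[X] = 1.1628

This is the expected (average) value of X.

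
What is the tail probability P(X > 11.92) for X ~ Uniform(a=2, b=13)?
0.098182

We have X ~ Uniform(a=2, b=13).

P(X > 11.92) = 1 - P(X ≤ 11.92)
                = 1 - F(11.92)
                = 1 - 0.901818
                = 0.098182

So there's approximately a 9.8% chance that X exceeds 11.92.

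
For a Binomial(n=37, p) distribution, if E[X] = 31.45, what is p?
p = 0.85

For a Binomial(n, p) distribution:
E[X] = n × p

Given n = 37 and E[X] = 31.45:
31.45 = 37 × p
p = 31.45 / 37 = 0.85

Verification: Binomial(37, 0.85) has E[X] = 31.45 ✓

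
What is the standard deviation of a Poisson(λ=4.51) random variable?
2.1237

We have X ~ Poisson(λ=4.51).

For a Poisson distribution with λ=4.51:
σ = √Var(X) = 2.1237

The standard deviation is the square root of the variance.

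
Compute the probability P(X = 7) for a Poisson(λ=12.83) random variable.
0.030420

We have X ~ Poisson(λ=12.83).

For a Poisson distribution, the PMF gives us the probability of each outcome.

Using the PMF formula:
P(X = 7) = 0.030420

Rounded to 4 decimal places: 0.0304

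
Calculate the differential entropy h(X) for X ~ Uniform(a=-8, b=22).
3.4012 nats

We have X ~ Uniform(a=-8, b=22).

The differential entropy measures the uncertainty or information content of the distribution.

For a Uniform distribution with a=-8, b=22:
h(X) = 3.4012 nats

(In bits, this would be 4.9069 bits.)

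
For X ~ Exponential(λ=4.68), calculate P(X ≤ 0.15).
0.504407

We have X ~ Exponential(λ=4.68).

The CDF gives us P(X ≤ k).

Using the CDF:
P(X ≤ 0.15) = 0.504407

This means there's approximately a 50.4% chance that X is at most 0.15.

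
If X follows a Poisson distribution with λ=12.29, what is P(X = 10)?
0.099604

We have X ~ Poisson(λ=12.29).

For a Poisson distribution, the PMF gives us the probability of each outcome.

Using the PMF formula:
P(X = 10) = 0.099604

Rounded to 4 decimal places: 0.0996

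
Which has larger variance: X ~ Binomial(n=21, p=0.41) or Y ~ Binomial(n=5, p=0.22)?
X has larger variance (5.0799 > 0.8580)

Compute the variance for each distribution:

X ~ Binomial(n=21, p=0.41):
Var(X) = 5.0799

Y ~ Binomial(n=5, p=0.22):
Var(Y) = 0.8580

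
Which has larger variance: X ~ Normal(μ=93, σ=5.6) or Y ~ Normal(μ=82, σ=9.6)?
Y has larger variance (92.1600 > 31.3600)

Compute the variance for each distribution:

X ~ Normal(μ=93, σ=5.6):
Var(X) = 31.3600

Y ~ Normal(μ=82, σ=9.6):
Var(Y) = 92.1600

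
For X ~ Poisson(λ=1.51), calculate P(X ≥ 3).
0.193668

We have X ~ Poisson(λ=1.51).

For discrete distributions, P(X ≥ 3) = 1 - P(X ≤ 2).

P(X ≤ 2) = 0.806332
P(X ≥ 3) = 1 - 0.806332 = 0.193668

So there's approximately a 19.4% chance that X is at least 3.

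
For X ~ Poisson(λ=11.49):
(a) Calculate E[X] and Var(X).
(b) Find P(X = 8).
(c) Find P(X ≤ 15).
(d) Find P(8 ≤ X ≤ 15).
(a) E[X] = 11.4900, Var(X) = 11.4900
(b) P(X = 8) = 0.077090
(c) P(X ≤ 15) = 0.878924
(d) P(8 ≤ X ≤ 15) = 0.764654

We have X ~ Poisson(λ=11.49).

(a) Moments:
E[X] = 11.4900
Var(X) = 11.4900
σ = √Var(X) = 3.3897

(b) Point probability using PMF:
P(X = 8) = 0.077090

(c) Cumulative probability using CDF:
P(X ≤ 15) = F(15) = 0.878924

(d) Range probability:
P(8 ≤ X ≤ 15) = P(X ≤ 15) - P(X ≤ 7)
                   = F(15) - F(7)
                   = 0.878924 - 0.114270
                   = 0.764654

This means approximately 76.5% of outcomes fall in the interval [8, 15].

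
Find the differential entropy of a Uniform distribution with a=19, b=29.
2.3026 nats

We have X ~ Uniform(a=19, b=29).

The differential entropy measures the uncertainty or information content of the distribution.

For a Uniform distribution with a=19, b=29:
h(X) = 2.3026 nats

(In bits, this would be 3.3219 bits.)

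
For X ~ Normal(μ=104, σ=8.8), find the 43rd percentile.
102.4479

We have X ~ Normal(μ=104, σ=8.8).

We want to find x such that P(X ≤ x) = 0.43.

This is the 43rd percentile, which means 43% of values fall below this point.

Using the inverse CDF (quantile function):
x = F⁻¹(0.43) = 102.4479

Verification: P(X ≤ 102.4479) = 0.43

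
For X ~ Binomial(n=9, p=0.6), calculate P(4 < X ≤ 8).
0.723355

We have X ~ Binomial(n=9, p=0.6).

To find P(4 < X ≤ 8), we use:
P(4 < X ≤ 8) = P(X ≤ 8) - P(X ≤ 4)
                 = F(8) - F(4)
                 = 0.989922 - 0.266568
                 = 0.723355

So there's approximately a 72.3% chance that X falls in this range.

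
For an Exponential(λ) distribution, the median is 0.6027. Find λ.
λ = 1.1501

For X ~ Exponential(λ), the CDF is F(x) = 1 - e^(-λx).
The median m satisfies F(m) = 0.5:
1 - e^(-λm) = 0.5
e^(-λm) = 0.5
λm = ln(2)
m = ln(2) / λ

Given m = 0.6027:
λ = ln(2) / 0.6027 = 0.693147 / 0.6027 = 1.1501

Verification: ln(2) / 1.1501 = 0.6027 ✓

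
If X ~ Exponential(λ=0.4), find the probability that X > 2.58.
0.356294

We have X ~ Exponential(λ=0.4).

P(X > 2.58) = 1 - P(X ≤ 2.58)
                = 1 - F(2.58)
                = 1 - 0.643706
                = 0.356294

So there's approximately a 35.6% chance that X exceeds 2.58.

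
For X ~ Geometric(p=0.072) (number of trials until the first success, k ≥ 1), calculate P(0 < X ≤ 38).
0.941545

We have X ~ Geometric(p=0.072) (number of trials until the first success, k ≥ 1).

To find P(0 < X ≤ 38), we use:
P(0 < X ≤ 38) = P(X ≤ 38) - P(X ≤ 0)
                 = F(38) - F(0)
                 = 0.941545 - 0.000000
                 = 0.941545

So there's approximately a 94.2% chance that X falls in this range.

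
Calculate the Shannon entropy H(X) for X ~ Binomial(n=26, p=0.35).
2.3062 nats

We have X ~ Binomial(n=26, p=0.35).

The Shannon entropy measures the uncertainty or information content of the distribution.

For a Binomial distribution with n=26, p=0.35:
H(X) = 2.3062 nats

(In bits, this would be 3.3271 bits.)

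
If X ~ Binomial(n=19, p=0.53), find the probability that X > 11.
0.256967

We have X ~ Binomial(n=19, p=0.53).

P(X > 11) = 1 - P(X ≤ 11)
                = 1 - F(11)
                = 1 - 0.743033
                = 0.256967

So there's approximately a 25.7% chance that X exceeds 11.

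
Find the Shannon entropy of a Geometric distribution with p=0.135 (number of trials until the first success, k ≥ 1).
2.9317 nats

We have X ~ Geometric(p=0.135) (number of trials until the first success, k ≥ 1).

The Shannon entropy measures the uncertainty or information content of the distribution.

For a Geometric distribution with p=0.135 (number of trials until the first success, k ≥ 1):
H(X) = 2.9317 nats

(In bits, this would be 4.2296 bits.)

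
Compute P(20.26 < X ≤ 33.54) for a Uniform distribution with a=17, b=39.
0.603636

We have X ~ Uniform(a=17, b=39).

To find P(20.26 < X ≤ 33.54), we use:
P(20.26 < X ≤ 33.54) = P(X ≤ 33.54) - P(X ≤ 20.26)
                 = F(33.54) - F(20.26)
                 = 0.751818 - 0.148182
                 = 0.603636

So there's approximately a 60.4% chance that X falls in this range.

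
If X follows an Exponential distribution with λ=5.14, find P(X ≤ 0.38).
0.858180

We have X ~ Exponential(λ=5.14).

The CDF gives us P(X ≤ k).

Using the CDF:
P(X ≤ 0.38) = 0.858180

This means there's approximately a 85.8% chance that X is at most 0.38.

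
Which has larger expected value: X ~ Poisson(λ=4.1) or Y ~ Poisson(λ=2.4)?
X has larger mean (4.1000 > 2.4000)

Compute the expected value for each distribution:

X ~ Poisson(λ=4.1):
E[X] = 4.1000

Y ~ Poisson(λ=2.4):
E[Y] = 2.4000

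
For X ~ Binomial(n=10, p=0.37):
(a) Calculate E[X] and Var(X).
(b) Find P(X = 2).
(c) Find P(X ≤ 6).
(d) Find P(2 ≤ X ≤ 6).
(a) E[X] = 3.7000, Var(X) = 2.3310
(b) P(X = 2) = 0.152876
(c) P(X ≤ 6) = 0.964375
(d) P(2 ≤ X ≤ 6) = 0.896680

We have X ~ Binomial(n=10, p=0.37).

(a) Moments:
E[X] = 3.7000
Var(X) = 2.3310
σ = √Var(X) = 1.5268

(b) Point probability using PMF:
P(X = 2) = 0.152876

(c) Cumulative probability using CDF:
P(X ≤ 6) = F(6) = 0.964375

(d) Range probability:
P(2 ≤ X ≤ 6) = P(X ≤ 6) - P(X ≤ 1)
                   = F(6) - F(1)
                   = 0.964375 - 0.067694
                   = 0.896680

This means approximately 89.7% of outcomes fall in the interval [2, 6].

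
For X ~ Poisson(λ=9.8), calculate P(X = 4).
0.021311

We have X ~ Poisson(λ=9.8).

For a Poisson distribution, the PMF gives us the probability of each outcome.

Using the PMF formula:
P(X = 4) = 0.021311

Rounded to 4 decimal places: 0.0213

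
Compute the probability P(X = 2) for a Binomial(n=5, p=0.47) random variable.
0.328869

We have X ~ Binomial(n=5, p=0.47).

For a Binomial distribution, the PMF gives us the probability of each outcome.

Using the PMF formula:
P(X = 2) = 0.328869

Rounded to 4 decimal places: 0.3289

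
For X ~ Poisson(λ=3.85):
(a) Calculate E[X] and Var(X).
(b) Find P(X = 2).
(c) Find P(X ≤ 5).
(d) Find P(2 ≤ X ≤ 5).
(a) E[X] = 3.8500, Var(X) = 3.8500
(b) P(X = 2) = 0.157709
(c) P(X ≤ 5) = 0.808113
(d) P(2 ≤ X ≤ 5) = 0.704906

We have X ~ Poisson(λ=3.85).

(a) Moments:
E[X] = 3.8500
Var(X) = 3.8500
σ = √Var(X) = 1.9621

(b) Point probability using PMF:
P(X = 2) = 0.157709

(c) Cumulative probability using CDF:
P(X ≤ 5) = F(5) = 0.808113

(d) Range probability:
P(2 ≤ X ≤ 5) = P(X ≤ 5) - P(X ≤ 1)
                   = F(5) - F(1)
                   = 0.808113 - 0.103207
                   = 0.704906

This means approximately 70.5% of outcomes fall in the interval [2, 5].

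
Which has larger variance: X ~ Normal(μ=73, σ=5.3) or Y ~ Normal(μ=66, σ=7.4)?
Y has larger variance (54.7600 > 28.0900)

Compute the variance for each distribution:

X ~ Normal(μ=73, σ=5.3):
Var(X) = 28.0900

Y ~ Normal(μ=66, σ=7.4):
Var(Y) = 54.7600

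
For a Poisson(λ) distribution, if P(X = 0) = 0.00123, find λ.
λ = 6.7007

For a Poisson(λ) distribution, the PMF at 0 is:
P(X = 0) = λ^0 e^(-λ) / 0! = e^(-λ)

Given P(X = 0) = 0.00123:
e^(-λ) = 0.00123
-λ = ln(0.00123)
λ = -ln(0.00123) = 6.7007

Verification: e^(-6.7007) = 0.00123 ✓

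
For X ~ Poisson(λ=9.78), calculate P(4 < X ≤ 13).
0.846270

We have X ~ Poisson(λ=9.78).

To find P(4 < X ≤ 13), we use:
P(4 < X ≤ 13) = P(X ≤ 13) - P(X ≤ 4)
                 = F(13) - F(4)
                 = 0.879970 - 0.033700
                 = 0.846270

So there's approximately a 84.6% chance that X falls in this range.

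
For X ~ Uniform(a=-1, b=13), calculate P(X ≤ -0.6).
0.028571

We have X ~ Uniform(a=-1, b=13).

The CDF gives us P(X ≤ k).

Using the CDF:
P(X ≤ -0.6) = 0.028571

This means there's approximately a 2.9% chance that X is at most -0.6.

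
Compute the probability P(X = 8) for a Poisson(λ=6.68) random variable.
0.123482

We have X ~ Poisson(λ=6.68).

For a Poisson distribution, the PMF gives us the probability of each outcome.

Using the PMF formula:
P(X = 8) = 0.123482

Rounded to 4 decimal places: 0.1235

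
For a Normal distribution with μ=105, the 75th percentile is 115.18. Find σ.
σ = 15.0929

For X ~ Normal(μ, σ), the p-th percentile satisfies x = μ + z_p × σ,
where z_p = Φ⁻¹(p) is the standard normal quantile.

Step 1: z_{0.75} = Φ⁻¹(0.75) = 0.6745

Step 2: Solve for σ:
115.18 = 105 + 0.6745 × σ
σ = (115.18 - 105) / 0.6745
σ = 10.18 / 0.6745
σ = 15.0929

Verification: μ + z × σ = 105 + 0.6745 × 15.0929 = 115.18 ✓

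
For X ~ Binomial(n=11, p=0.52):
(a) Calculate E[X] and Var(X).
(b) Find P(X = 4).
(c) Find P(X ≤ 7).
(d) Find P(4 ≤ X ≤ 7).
(a) E[X] = 5.7200, Var(X) = 2.7456
(b) P(X = 4) = 0.141650
(c) P(X ≤ 7) = 0.858837
(d) P(4 ≤ X ≤ 7) = 0.769319

We have X ~ Binomial(n=11, p=0.52).

(a) Moments:
E[X] = 5.7200
Var(X) = 2.7456
σ = √Var(X) = 1.6570

(b) Point probability using PMF:
P(X = 4) = 0.141650

(c) Cumulative probability using CDF:
P(X ≤ 7) = F(7) = 0.858837

(d) Range probability:
P(4 ≤ X ≤ 7) = P(X ≤ 7) - P(X ≤ 3)
                   = F(7) - F(3)
                   = 0.858837 - 0.089518
                   = 0.769319

This means approximately 76.9% of outcomes fall in the interval [4, 7].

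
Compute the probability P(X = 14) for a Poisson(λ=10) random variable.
0.052077

We have X ~ Poisson(λ=10).

For a Poisson distribution, the PMF gives us the probability of each outcome.

Using the PMF formula:
P(X = 14) = 0.052077

Rounded to 4 decimal places: 0.0521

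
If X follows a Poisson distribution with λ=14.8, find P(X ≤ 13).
0.382589

We have X ~ Poisson(λ=14.8).

The CDF gives us P(X ≤ k).

Using the CDF:
P(X ≤ 13) = 0.382589

This means there's approximately a 38.3% chance that X is at most 13.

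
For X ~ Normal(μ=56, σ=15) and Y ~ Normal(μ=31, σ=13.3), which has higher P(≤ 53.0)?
Y has higher probability (P(Y ≤ 53.0) = 0.9509 > P(X ≤ 53.0) = 0.4207)

Compute P(≤ 53.0) for each distribution:

X ~ Normal(μ=56, σ=15):
P(X ≤ 53.0) = 0.4207

Y ~ Normal(μ=31, σ=13.3):
P(Y ≤ 53.0) = 0.9509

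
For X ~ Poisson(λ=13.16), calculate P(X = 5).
0.006336

We have X ~ Poisson(λ=13.16).

For a Poisson distribution, the PMF gives us the probability of each outcome.

Using the PMF formula:
P(X = 5) = 0.006336

Rounded to 4 decimal places: 0.0063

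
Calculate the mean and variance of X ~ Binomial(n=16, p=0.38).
E[X] = 6.0800, Var(X) = 3.7696

We have X ~ Binomial(n=16, p=0.38).

For a Binomial distribution with n=16, p=0.38:

Expected value:
E[X] = 6.0800

Variance:
Var(X) = 3.7696

Standard deviation:
σ = √Var(X) = 1.9415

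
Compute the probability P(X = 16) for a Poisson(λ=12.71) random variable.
0.066962

We have X ~ Poisson(λ=12.71).

For a Poisson distribution, the PMF gives us the probability of each outcome.

Using the PMF formula:
P(X = 16) = 0.066962

Rounded to 4 decimal places: 0.0670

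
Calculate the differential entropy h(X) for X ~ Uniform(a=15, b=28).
2.5649 nats

We have X ~ Uniform(a=15, b=28).

The differential entropy measures the uncertainty or information content of the distribution.

For a Uniform distribution with a=15, b=28:
h(X) = 2.5649 nats

(In bits, this would be 3.7004 bits.)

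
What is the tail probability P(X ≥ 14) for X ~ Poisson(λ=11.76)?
0.293401

We have X ~ Poisson(λ=11.76).

For discrete distributions, P(X ≥ 14) = 1 - P(X ≤ 13).

P(X ≤ 13) = 0.706599
P(X ≥ 14) = 1 - 0.706599 = 0.293401

So there's approximately a 29.3% chance that X is at least 14.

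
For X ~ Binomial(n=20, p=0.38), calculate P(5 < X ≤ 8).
0.498849

We have X ~ Binomial(n=20, p=0.38).

To find P(5 < X ≤ 8), we use:
P(5 < X ≤ 8) = P(X ≤ 8) - P(X ≤ 5)
                 = F(8) - F(5)
                 = 0.665918 - 0.167069
                 = 0.498849

So there's approximately a 49.9% chance that X falls in this range.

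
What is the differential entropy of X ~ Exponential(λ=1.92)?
0.3477 nats

We have X ~ Exponential(λ=1.92).

The differential entropy measures the uncertainty or information content of the distribution.

For an Exponential distribution with λ=1.92:
h(X) = 0.3477 nats

(In bits, this would be 0.5016 bits.)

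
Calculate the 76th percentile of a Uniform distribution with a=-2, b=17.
12.4400

We have X ~ Uniform(a=-2, b=17).

We want to find x such that P(X ≤ x) = 0.76.

This is the 76th percentile, which means 76% of values fall below this point.

Using the inverse CDF (quantile function):
x = F⁻¹(0.76) = 12.4400

Verification: P(X ≤ 12.4400) = 0.76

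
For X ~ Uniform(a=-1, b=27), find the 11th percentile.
2.0800

We have X ~ Uniform(a=-1, b=27).

We want to find x such that P(X ≤ x) = 0.11.

This is the 11th percentile, which means 11% of values fall below this point.

Using the inverse CDF (quantile function):
x = F⁻¹(0.11) = 2.0800

Verification: P(X ≤ 2.0800) = 0.11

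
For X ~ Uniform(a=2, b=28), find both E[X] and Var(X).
E[X] = 15.0000, Var(X) = 56.3333

We have X ~ Uniform(a=2, b=28).

For a Uniform distribution with a=2, b=28:

Expected value:
E[X] = 15.0000

Variance:
Var(X) = 56.3333

Standard deviation:
σ = √Var(X) = 7.5056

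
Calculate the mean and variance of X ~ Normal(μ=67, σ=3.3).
E[X] = 67.0000, Var(X) = 10.8900

We have X ~ Normal(μ=67, σ=3.3).

For a Normal distribution with μ=67, σ=3.3:

Expected value:
E[X] = 67.0000

Variance:
Var(X) = 10.8900

Standard deviation:
σ = √Var(X) = 3.3000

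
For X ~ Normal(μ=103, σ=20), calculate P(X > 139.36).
0.034532

We have X ~ Normal(μ=103, σ=20).

P(X > 139.36) = 1 - P(X ≤ 139.36)
                = 1 - F(139.36)
                = 1 - 0.965468
                = 0.034532

So there's approximately a 3.5% chance that X exceeds 139.36.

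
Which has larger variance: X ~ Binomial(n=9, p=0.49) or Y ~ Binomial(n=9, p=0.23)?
X has larger variance (2.2491 > 1.5939)

Compute the variance for each distribution:

X ~ Binomial(n=9, p=0.49):
Var(X) = 2.2491

Y ~ Binomial(n=9, p=0.23):
Var(Y) = 1.5939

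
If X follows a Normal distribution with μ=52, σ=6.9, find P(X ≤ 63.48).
0.951921

We have X ~ Normal(μ=52, σ=6.9).

The CDF gives us P(X ≤ k).

Using the CDF:
P(X ≤ 63.48) = 0.951921

This means there's approximately a 95.2% chance that X is at most 63.48.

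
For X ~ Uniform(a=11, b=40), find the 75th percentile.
32.7500

We have X ~ Uniform(a=11, b=40).

We want to find x such that P(X ≤ x) = 0.75.

This is the 75th percentile, which means 75% of values fall below this point.

Using the inverse CDF (quantile function):
x = F⁻¹(0.75) = 32.7500

Verification: P(X ≤ 32.7500) = 0.75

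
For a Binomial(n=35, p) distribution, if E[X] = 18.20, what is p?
p = 0.52

For a Binomial(n, p) distribution:
E[X] = n × p

Given n = 35 and E[X] = 18.20:
18.20 = 35 × p
p = 18.20 / 35 = 0.52

Verification: Binomial(35, 0.52) has E[X] = 18.20 ✓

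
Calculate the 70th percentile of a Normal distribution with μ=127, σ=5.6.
129.9366

We have X ~ Normal(μ=127, σ=5.6).

We want to find x such that P(X ≤ x) = 0.7.

This is the 70th percentile, which means 70% of values fall below this point.

Using the inverse CDF (quantile function):
x = F⁻¹(0.7) = 129.9366

Verification: P(X ≤ 129.9366) = 0.7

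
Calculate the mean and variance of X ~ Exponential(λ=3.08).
E[X] = 0.3247, Var(X) = 0.1054

We have X ~ Exponential(λ=3.08).

For an Exponential distribution with λ=3.08:

Expected value:
E[X] = 0.3247

Variance:
Var(X) = 0.1054

Standard deviation:
σ = √Var(X) = 0.3247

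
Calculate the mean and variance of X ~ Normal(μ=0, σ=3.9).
E[X] = 0.0000, Var(X) = 15.2100

We have X ~ Normal(μ=0, σ=3.9).

For a Normal distribution with μ=0, σ=3.9:

Expected value:
E[X] = 0.0000

Variance:
Var(X) = 15.2100

Standard deviation:
σ = √Var(X) = 3.9000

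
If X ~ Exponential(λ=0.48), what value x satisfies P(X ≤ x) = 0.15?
0.3386

We have X ~ Exponential(λ=0.48).

We want to find x such that P(X ≤ x) = 0.15.

This is the 15th percentile, which means 15% of values fall below this point.

Using the inverse CDF (quantile function):
x = F⁻¹(0.15) = 0.3386

Verification: P(X ≤ 0.3386) = 0.15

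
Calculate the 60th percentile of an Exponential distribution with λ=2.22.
0.4127

We have X ~ Exponential(λ=2.22).

We want to find x such that P(X ≤ x) = 0.6.

This is the 60th percentile, which means 60% of values fall below this point.

Using the inverse CDF (quantile function):
x = F⁻¹(0.6) = 0.4127

Verification: P(X ≤ 0.4127) = 0.6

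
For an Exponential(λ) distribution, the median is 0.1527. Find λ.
λ = 4.5393

For X ~ Exponential(λ), the CDF is F(x) = 1 - e^(-λx).
The median m satisfies F(m) = 0.5:
1 - e^(-λm) = 0.5
e^(-λm) = 0.5
λm = ln(2)
m = ln(2) / λ

Given m = 0.1527:
λ = ln(2) / 0.1527 = 0.693147 / 0.1527 = 4.5393

Verification: ln(2) / 4.5393 = 0.1527 ✓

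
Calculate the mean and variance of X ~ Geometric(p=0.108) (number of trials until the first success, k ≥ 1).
E[X] = 9.2593, Var(X) = 76.4746

We have X ~ Geometric(p=0.108) (number of trials until the first success, k ≥ 1).

For a Geometric distribution with p=0.108 (number of trials until the first success, k ≥ 1):

Expected value:
E[X] = 9.2593

Variance:
Var(X) = 76.4746

Standard deviation:
σ = √Var(X) = 8.7450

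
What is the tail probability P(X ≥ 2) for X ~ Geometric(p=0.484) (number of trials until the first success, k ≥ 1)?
0.516000

We have X ~ Geometric(p=0.484) (number of trials until the first success, k ≥ 1).

For discrete distributions, P(X ≥ 2) = 1 - P(X ≤ 1).

P(X ≤ 1) = 0.484000
P(X ≥ 2) = 1 - 0.484000 = 0.516000

So there's approximately a 51.6% chance that X is at least 2.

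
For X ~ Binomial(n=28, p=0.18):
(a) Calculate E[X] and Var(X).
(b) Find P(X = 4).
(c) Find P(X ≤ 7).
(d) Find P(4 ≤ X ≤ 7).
(a) E[X] = 5.0400, Var(X) = 4.1328
(b) P(X = 4) = 0.183589
(c) P(X ≤ 7) = 0.883850
(d) P(4 ≤ X ≤ 7) = 0.652098

We have X ~ Binomial(n=28, p=0.18).

(a) Moments:
E[X] = 5.0400
Var(X) = 4.1328
σ = √Var(X) = 2.0329

(b) Point probability using PMF:
P(X = 4) = 0.183589

(c) Cumulative probability using CDF:
P(X ≤ 7) = F(7) = 0.883850

(d) Range probability:
P(4 ≤ X ≤ 7) = P(X ≤ 7) - P(X ≤ 3)
                   = F(7) - F(3)
                   = 0.883850 - 0.231753
                   = 0.652098

This means approximately 65.2% of outcomes fall in the interval [4, 7].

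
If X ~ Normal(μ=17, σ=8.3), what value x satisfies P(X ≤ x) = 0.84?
25.2540

We have X ~ Normal(μ=17, σ=8.3).

We want to find x such that P(X ≤ x) = 0.84.

This is the 84th percentile, which means 84% of values fall below this point.

Using the inverse CDF (quantile function):
x = F⁻¹(0.84) = 25.2540

Verification: P(X ≤ 25.2540) = 0.84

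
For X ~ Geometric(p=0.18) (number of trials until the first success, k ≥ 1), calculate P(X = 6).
0.066733

We have X ~ Geometric(p=0.18) (number of trials until the first success, k ≥ 1).

For a Geometric distribution, the PMF gives us the probability of each outcome.

Using the PMF formula:
P(X = 6) = 0.066733

Rounded to 4 decimal places: 0.0667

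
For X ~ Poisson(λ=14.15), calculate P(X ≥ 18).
0.183662

We have X ~ Poisson(λ=14.15).

For discrete distributions, P(X ≥ 18) = 1 - P(X ≤ 17).

P(X ≤ 17) = 0.816338
P(X ≥ 18) = 1 - 0.816338 = 0.183662

So there's approximately a 18.4% chance that X is at least 18.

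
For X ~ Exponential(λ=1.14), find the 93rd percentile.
2.3327

We have X ~ Exponential(λ=1.14).

We want to find x such that P(X ≤ x) = 0.93.

This is the 93rd percentile, which means 93% of values fall below this point.

Using the inverse CDF (quantile function):
x = F⁻¹(0.93) = 2.3327

Verification: P(X ≤ 2.3327) = 0.93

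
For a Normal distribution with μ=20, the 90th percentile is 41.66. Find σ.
σ = 16.9014

For X ~ Normal(μ, σ), the p-th percentile satisfies x = μ + z_p × σ,
where z_p = Φ⁻¹(p) is the standard normal quantile.

Step 1: z_{0.9} = Φ⁻¹(0.9) = 1.2816

Step 2: Solve for σ:
41.66 = 20 + 1.2816 × σ
σ = (41.66 - 20) / 1.2816
σ = 21.66 / 1.2816
σ = 16.9014

Verification: μ + z × σ = 20 + 1.2816 × 16.9014 = 41.66 ✓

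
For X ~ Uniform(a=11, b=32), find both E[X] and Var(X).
E[X] = 21.5000, Var(X) = 36.7500

We have X ~ Uniform(a=11, b=32).

For a Uniform distribution with a=11, b=32:

Expected value:
E[X] = 21.5000

Variance:
Var(X) = 36.7500

Standard deviation:
σ = √Var(X) = 6.0622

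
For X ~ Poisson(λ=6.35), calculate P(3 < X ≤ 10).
0.818595

We have X ~ Poisson(λ=6.35).

To find P(3 < X ≤ 10), we use:
P(3 < X ≤ 10) = P(X ≤ 10) - P(X ≤ 3)
                 = F(10) - F(3)
                 = 0.941192 - 0.122597
                 = 0.818595

So there's approximately a 81.9% chance that X falls in this range.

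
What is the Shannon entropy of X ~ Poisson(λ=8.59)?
2.4838 nats

We have X ~ Poisson(λ=8.59).

The Shannon entropy measures the uncertainty or information content of the distribution.

For a Poisson distribution with λ=8.59:
H(X) = 2.4838 nats

(In bits, this would be 3.5834 bits.)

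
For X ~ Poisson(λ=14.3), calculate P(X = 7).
0.014946

We have X ~ Poisson(λ=14.3).

For a Poisson distribution, the PMF gives us the probability of each outcome.

Using the PMF formula:
P(X = 7) = 0.014946

Rounded to 4 decimal places: 0.0149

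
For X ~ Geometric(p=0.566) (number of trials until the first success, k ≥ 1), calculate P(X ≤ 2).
0.811644

We have X ~ Geometric(p=0.566) (number of trials until the first success, k ≥ 1).

The CDF gives us P(X ≤ k).

Using the CDF:
P(X ≤ 2) = 0.811644

This means there's approximately a 81.2% chance that X is at most 2.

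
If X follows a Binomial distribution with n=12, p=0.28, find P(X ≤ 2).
0.303706

We have X ~ Binomial(n=12, p=0.28).

The CDF gives us P(X ≤ k).

Using the CDF:
P(X ≤ 2) = 0.303706

This means there's approximately a 30.4% chance that X is at most 2.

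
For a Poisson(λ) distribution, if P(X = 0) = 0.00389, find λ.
λ = 5.5493

For a Poisson(λ) distribution, the PMF at 0 is:
P(X = 0) = λ^0 e^(-λ) / 0! = e^(-λ)

Given P(X = 0) = 0.00389:
e^(-λ) = 0.00389
-λ = ln(0.00389)
λ = -ln(0.00389) = 5.5493

Verification: e^(-5.5493) = 0.00389 ✓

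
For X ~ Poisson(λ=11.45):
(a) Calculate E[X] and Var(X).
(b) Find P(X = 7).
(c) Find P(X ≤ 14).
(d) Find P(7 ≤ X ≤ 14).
(a) E[X] = 11.4500, Var(X) = 11.4500
(b) P(X = 7) = 0.054518
(c) P(X ≤ 14) = 0.819348
(d) P(7 ≤ X ≤ 14) = 0.757432

We have X ~ Poisson(λ=11.45).

(a) Moments:
E[X] = 11.4500
Var(X) = 11.4500
σ = √Var(X) = 3.3838

(b) Point probability using PMF:
P(X = 7) = 0.054518

(c) Cumulative probability using CDF:
P(X ≤ 14) = F(14) = 0.819348

(d) Range probability:
P(7 ≤ X ≤ 14) = P(X ≤ 14) - P(X ≤ 6)
                   = F(14) - F(6)
                   = 0.819348 - 0.061916
                   = 0.757432

This means approximately 75.7% of outcomes fall in the interval [7, 14].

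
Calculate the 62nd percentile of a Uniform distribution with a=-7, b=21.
10.3600

We have X ~ Uniform(a=-7, b=21).

We want to find x such that P(X ≤ x) = 0.62.

This is the 62nd percentile, which means 62% of values fall below this point.

Using the inverse CDF (quantile function):
x = F⁻¹(0.62) = 10.3600

Verification: P(X ≤ 10.3600) = 0.62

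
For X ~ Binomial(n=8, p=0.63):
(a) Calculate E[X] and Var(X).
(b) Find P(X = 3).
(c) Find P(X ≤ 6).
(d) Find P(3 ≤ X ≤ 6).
(a) E[X] = 5.0400, Var(X) = 1.8648
(b) P(X = 3) = 0.097100
(c) P(X ≤ 6) = 0.858591
(d) P(3 ≤ X ≤ 6) = 0.824941

We have X ~ Binomial(n=8, p=0.63).

(a) Moments:
E[X] = 5.0400
Var(X) = 1.8648
σ = √Var(X) = 1.3656

(b) Point probability using PMF:
P(X = 3) = 0.097100

(c) Cumulative probability using CDF:
P(X ≤ 6) = F(6) = 0.858591

(d) Range probability:
P(3 ≤ X ≤ 6) = P(X ≤ 6) - P(X ≤ 2)
                   = F(6) - F(2)
                   = 0.858591 - 0.033649
                   = 0.824941

This means approximately 82.5% of outcomes fall in the interval [3, 6].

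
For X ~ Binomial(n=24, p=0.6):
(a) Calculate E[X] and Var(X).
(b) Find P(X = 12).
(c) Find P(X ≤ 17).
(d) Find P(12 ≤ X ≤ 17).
(a) E[X] = 14.4000, Var(X) = 5.7600
(b) P(X = 12) = 0.098757
(c) P(X ≤ 17) = 0.904039
(d) P(12 ≤ X ≤ 17) = 0.789773

We have X ~ Binomial(n=24, p=0.6).

(a) Moments:
E[X] = 14.4000
Var(X) = 5.7600
σ = √Var(X) = 2.4000

(b) Point probability using PMF:
P(X = 12) = 0.098757

(c) Cumulative probability using CDF:
P(X ≤ 17) = F(17) = 0.904039

(d) Range probability:
P(12 ≤ X ≤ 17) = P(X ≤ 17) - P(X ≤ 11)
                   = F(17) - F(11)
                   = 0.904039 - 0.114265
                   = 0.789773

This means approximately 79.0% of outcomes fall in the interval [12, 17].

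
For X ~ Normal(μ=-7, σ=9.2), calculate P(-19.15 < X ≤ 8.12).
0.856549

We have X ~ Normal(μ=-7, σ=9.2).

To find P(-19.15 < X ≤ 8.12), we use:
P(-19.15 < X ≤ 8.12) = P(X ≤ 8.12) - P(X ≤ -19.15)
                 = F(8.12) - F(-19.15)
                 = 0.949858 - 0.093309
                 = 0.856549

So there's approximately a 85.7% chance that X falls in this range.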